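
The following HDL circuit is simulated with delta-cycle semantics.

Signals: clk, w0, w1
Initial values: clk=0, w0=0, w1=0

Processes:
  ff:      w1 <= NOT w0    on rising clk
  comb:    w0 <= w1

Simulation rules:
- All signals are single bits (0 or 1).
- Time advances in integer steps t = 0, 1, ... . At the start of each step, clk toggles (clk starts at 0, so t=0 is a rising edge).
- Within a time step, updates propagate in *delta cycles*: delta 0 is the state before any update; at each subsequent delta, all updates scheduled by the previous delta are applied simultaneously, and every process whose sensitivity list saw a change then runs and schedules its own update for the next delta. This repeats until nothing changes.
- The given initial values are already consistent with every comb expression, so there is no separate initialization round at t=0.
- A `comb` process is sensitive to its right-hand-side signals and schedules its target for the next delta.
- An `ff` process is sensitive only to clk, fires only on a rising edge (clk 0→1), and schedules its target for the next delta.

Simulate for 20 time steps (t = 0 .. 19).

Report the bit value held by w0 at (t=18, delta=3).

t0.Δ0 clk=0 w0=0 w1=0
t0.Δ1 clk=1 w0=0 w1=0
t0.Δ2 clk=1 w0=0 w1=1
t0.Δ3 clk=1 w0=1 w1=1
t1.Δ0 clk=1 w0=1 w1=1
t1.Δ1 clk=0 w0=1 w1=1
t2.Δ0 clk=0 w0=1 w1=1
t2.Δ1 clk=1 w0=1 w1=1
t2.Δ2 clk=1 w0=1 w1=0
t2.Δ3 clk=1 w0=0 w1=0
t3.Δ0 clk=1 w0=0 w1=0
t3.Δ1 clk=0 w0=0 w1=0
t4.Δ0 clk=0 w0=0 w1=0
t4.Δ1 clk=1 w0=0 w1=0
t4.Δ2 clk=1 w0=0 w1=1
t4.Δ3 clk=1 w0=1 w1=1
t5.Δ0 clk=1 w0=1 w1=1
t5.Δ1 clk=0 w0=1 w1=1
t6.Δ0 clk=0 w0=1 w1=1
t6.Δ1 clk=1 w0=1 w1=1
t6.Δ2 clk=1 w0=1 w1=0
t6.Δ3 clk=1 w0=0 w1=0
t7.Δ0 clk=1 w0=0 w1=0
t7.Δ1 clk=0 w0=0 w1=0
t8.Δ0 clk=0 w0=0 w1=0
t8.Δ1 clk=1 w0=0 w1=0
t8.Δ2 clk=1 w0=0 w1=1
t8.Δ3 clk=1 w0=1 w1=1
t9.Δ0 clk=1 w0=1 w1=1
t9.Δ1 clk=0 w0=1 w1=1
t10.Δ0 clk=0 w0=1 w1=1
t10.Δ1 clk=1 w0=1 w1=1
t10.Δ2 clk=1 w0=1 w1=0
t10.Δ3 clk=1 w0=0 w1=0
t11.Δ0 clk=1 w0=0 w1=0
t11.Δ1 clk=0 w0=0 w1=0
t12.Δ0 clk=0 w0=0 w1=0
t12.Δ1 clk=1 w0=0 w1=0
t12.Δ2 clk=1 w0=0 w1=1
t12.Δ3 clk=1 w0=1 w1=1
t13.Δ0 clk=1 w0=1 w1=1
t13.Δ1 clk=0 w0=1 w1=1
t14.Δ0 clk=0 w0=1 w1=1
t14.Δ1 clk=1 w0=1 w1=1
t14.Δ2 clk=1 w0=1 w1=0
t14.Δ3 clk=1 w0=0 w1=0
t15.Δ0 clk=1 w0=0 w1=0
t15.Δ1 clk=0 w0=0 w1=0
t16.Δ0 clk=0 w0=0 w1=0
t16.Δ1 clk=1 w0=0 w1=0
t16.Δ2 clk=1 w0=0 w1=1
t16.Δ3 clk=1 w0=1 w1=1
t17.Δ0 clk=1 w0=1 w1=1
t17.Δ1 clk=0 w0=1 w1=1
t18.Δ0 clk=0 w0=1 w1=1
t18.Δ1 clk=1 w0=1 w1=1
t18.Δ2 clk=1 w0=1 w1=0
t18.Δ3 clk=1 w0=0 w1=0
t19.Δ0 clk=1 w0=0 w1=0
t19.Δ1 clk=0 w0=0 w1=0

0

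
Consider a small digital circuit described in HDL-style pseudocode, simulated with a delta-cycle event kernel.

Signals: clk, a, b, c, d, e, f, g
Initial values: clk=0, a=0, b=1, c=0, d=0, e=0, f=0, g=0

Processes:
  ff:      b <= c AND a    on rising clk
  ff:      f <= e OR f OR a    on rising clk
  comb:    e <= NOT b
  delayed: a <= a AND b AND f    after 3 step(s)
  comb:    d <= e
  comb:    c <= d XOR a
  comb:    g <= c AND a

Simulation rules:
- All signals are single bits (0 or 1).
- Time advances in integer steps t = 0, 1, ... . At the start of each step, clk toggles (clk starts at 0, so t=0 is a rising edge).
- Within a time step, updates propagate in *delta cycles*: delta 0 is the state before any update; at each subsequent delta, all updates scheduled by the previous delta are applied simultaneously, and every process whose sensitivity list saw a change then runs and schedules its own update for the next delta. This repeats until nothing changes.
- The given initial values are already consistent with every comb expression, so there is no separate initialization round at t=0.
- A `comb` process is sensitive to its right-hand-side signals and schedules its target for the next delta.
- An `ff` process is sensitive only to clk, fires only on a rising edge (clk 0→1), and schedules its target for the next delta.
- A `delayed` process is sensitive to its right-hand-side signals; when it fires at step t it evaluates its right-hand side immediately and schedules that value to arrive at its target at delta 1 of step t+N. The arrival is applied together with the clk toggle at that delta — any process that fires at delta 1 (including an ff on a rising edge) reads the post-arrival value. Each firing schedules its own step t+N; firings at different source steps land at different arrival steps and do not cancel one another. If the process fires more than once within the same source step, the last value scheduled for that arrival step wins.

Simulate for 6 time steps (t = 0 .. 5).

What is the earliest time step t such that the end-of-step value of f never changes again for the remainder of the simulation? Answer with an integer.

2

t=0 Δ0: f=0 d=0 a=0 b=1 c=0 e=0 clk=0 g=0
  Δ1: clk:0→1
  Δ2: b:1→0
  Δ3: e:0→1
  Δ4: d:0→1
  Δ5: c:0→1
  (5Δ to stable)
t=1 Δ0: f=0 d=1 a=0 b=0 c=1 e=1 clk=1 g=0
  Δ1: clk:1→0
  (1Δ to stable)
t=2 Δ0: f=0 d=1 a=0 b=0 c=1 e=1 clk=0 g=0
  Δ1: clk:0→1
  Δ2: f:0→1
  (2Δ to stable)
t=3 Δ0: f=1 d=1 a=0 b=0 c=1 e=1 clk=1 g=0
  Δ1: clk:1→0
  (1Δ to stable)
t=4 Δ0: f=1 d=1 a=0 b=0 c=1 e=1 clk=0 g=0
  Δ1: clk:0→1
  (1Δ to stable)
t=5 Δ0: f=1 d=1 a=0 b=0 c=1 e=1 clk=1 g=0
  Δ1: clk:1→0
  (1Δ to stable)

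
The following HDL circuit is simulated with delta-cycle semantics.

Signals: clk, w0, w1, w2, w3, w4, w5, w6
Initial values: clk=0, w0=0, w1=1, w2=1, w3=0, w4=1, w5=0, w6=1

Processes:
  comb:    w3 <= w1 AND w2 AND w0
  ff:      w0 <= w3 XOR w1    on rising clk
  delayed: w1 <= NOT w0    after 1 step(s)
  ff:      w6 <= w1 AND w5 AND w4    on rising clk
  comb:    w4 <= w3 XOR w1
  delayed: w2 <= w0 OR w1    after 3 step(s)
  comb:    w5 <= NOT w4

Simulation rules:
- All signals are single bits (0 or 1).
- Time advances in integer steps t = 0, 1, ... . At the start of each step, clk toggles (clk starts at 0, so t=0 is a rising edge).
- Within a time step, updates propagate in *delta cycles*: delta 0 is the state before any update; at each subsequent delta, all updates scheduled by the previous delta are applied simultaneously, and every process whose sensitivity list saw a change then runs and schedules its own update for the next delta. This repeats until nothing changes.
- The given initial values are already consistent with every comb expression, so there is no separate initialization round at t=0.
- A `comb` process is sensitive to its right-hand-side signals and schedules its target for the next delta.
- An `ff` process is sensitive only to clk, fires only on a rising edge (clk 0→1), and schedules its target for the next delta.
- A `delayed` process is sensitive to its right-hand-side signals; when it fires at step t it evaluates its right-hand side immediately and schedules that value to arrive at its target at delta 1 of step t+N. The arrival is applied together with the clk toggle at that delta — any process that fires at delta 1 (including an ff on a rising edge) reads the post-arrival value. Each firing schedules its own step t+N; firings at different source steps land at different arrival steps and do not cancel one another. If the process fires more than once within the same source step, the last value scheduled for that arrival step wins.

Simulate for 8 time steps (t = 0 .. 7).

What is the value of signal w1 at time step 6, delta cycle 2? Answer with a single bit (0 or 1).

0

t0.Δ0 w0=0 w6=1 w1=1 w3=0 clk=0 w2=1 w4=1 w5=0
t0.Δ1 w0=0 w6=1 w1=1 w3=0 clk=1 w2=1 w4=1 w5=0
t0.Δ2 w0=1 w6=0 w1=1 w3=0 clk=1 w2=1 w4=1 w5=0
t0.Δ3 w0=1 w6=0 w1=1 w3=1 clk=1 w2=1 w4=1 w5=0
t0.Δ4 w0=1 w6=0 w1=1 w3=1 clk=1 w2=1 w4=0 w5=0
t0.Δ5 w0=1 w6=0 w1=1 w3=1 clk=1 w2=1 w4=0 w5=1
t1.Δ0 w0=1 w6=0 w1=1 w3=1 clk=1 w2=1 w4=0 w5=1
t1.Δ1 w0=1 w6=0 w1=0 w3=1 clk=0 w2=1 w4=0 w5=1
t1.Δ2 w0=1 w6=0 w1=0 w3=0 clk=0 w2=1 w4=1 w5=1
t1.Δ3 w0=1 w6=0 w1=0 w3=0 clk=0 w2=1 w4=0 w5=0
t1.Δ4 w0=1 w6=0 w1=0 w3=0 clk=0 w2=1 w4=0 w5=1
t2.Δ0 w0=1 w6=0 w1=0 w3=0 clk=0 w2=1 w4=0 w5=1
t2.Δ1 w0=1 w6=0 w1=0 w3=0 clk=1 w2=1 w4=0 w5=1
t2.Δ2 w0=0 w6=0 w1=0 w3=0 clk=1 w2=1 w4=0 w5=1
t3.Δ0 w0=0 w6=0 w1=0 w3=0 clk=1 w2=1 w4=0 w5=1
t3.Δ1 w0=0 w6=0 w1=1 w3=0 clk=0 w2=1 w4=0 w5=1
t3.Δ2 w0=0 w6=0 w1=1 w3=0 clk=0 w2=1 w4=1 w5=1
t3.Δ3 w0=0 w6=0 w1=1 w3=0 clk=0 w2=1 w4=1 w5=0
t4.Δ0 w0=0 w6=0 w1=1 w3=0 clk=0 w2=1 w4=1 w5=0
t4.Δ1 w0=0 w6=0 w1=1 w3=0 clk=1 w2=1 w4=1 w5=0
t4.Δ2 w0=1 w6=0 w1=1 w3=0 clk=1 w2=1 w4=1 w5=0
t4.Δ3 w0=1 w6=0 w1=1 w3=1 clk=1 w2=1 w4=1 w5=0
t4.Δ4 w0=1 w6=0 w1=1 w3=1 clk=1 w2=1 w4=0 w5=0
t4.Δ5 w0=1 w6=0 w1=1 w3=1 clk=1 w2=1 w4=0 w5=1
t5.Δ0 w0=1 w6=0 w1=1 w3=1 clk=1 w2=1 w4=0 w5=1
t5.Δ1 w0=1 w6=0 w1=0 w3=1 clk=0 w2=0 w4=0 w5=1
t5.Δ2 w0=1 w6=0 w1=0 w3=0 clk=0 w2=0 w4=1 w5=1
t5.Δ3 w0=1 w6=0 w1=0 w3=0 clk=0 w2=0 w4=0 w5=0
t5.Δ4 w0=1 w6=0 w1=0 w3=0 clk=0 w2=0 w4=0 w5=1
t6.Δ0 w0=1 w6=0 w1=0 w3=0 clk=0 w2=0 w4=0 w5=1
t6.Δ1 w0=1 w6=0 w1=0 w3=0 clk=1 w2=1 w4=0 w5=1
t6.Δ2 w0=0 w6=0 w1=0 w3=0 clk=1 w2=1 w4=0 w5=1
t7.Δ0 w0=0 w6=0 w1=0 w3=0 clk=1 w2=1 w4=0 w5=1
t7.Δ1 w0=0 w6=0 w1=1 w3=0 clk=0 w2=1 w4=0 w5=1
t7.Δ2 w0=0 w6=0 w1=1 w3=0 clk=0 w2=1 w4=1 w5=1
t7.Δ3 w0=0 w6=0 w1=1 w3=0 clk=0 w2=1 w4=1 w5=0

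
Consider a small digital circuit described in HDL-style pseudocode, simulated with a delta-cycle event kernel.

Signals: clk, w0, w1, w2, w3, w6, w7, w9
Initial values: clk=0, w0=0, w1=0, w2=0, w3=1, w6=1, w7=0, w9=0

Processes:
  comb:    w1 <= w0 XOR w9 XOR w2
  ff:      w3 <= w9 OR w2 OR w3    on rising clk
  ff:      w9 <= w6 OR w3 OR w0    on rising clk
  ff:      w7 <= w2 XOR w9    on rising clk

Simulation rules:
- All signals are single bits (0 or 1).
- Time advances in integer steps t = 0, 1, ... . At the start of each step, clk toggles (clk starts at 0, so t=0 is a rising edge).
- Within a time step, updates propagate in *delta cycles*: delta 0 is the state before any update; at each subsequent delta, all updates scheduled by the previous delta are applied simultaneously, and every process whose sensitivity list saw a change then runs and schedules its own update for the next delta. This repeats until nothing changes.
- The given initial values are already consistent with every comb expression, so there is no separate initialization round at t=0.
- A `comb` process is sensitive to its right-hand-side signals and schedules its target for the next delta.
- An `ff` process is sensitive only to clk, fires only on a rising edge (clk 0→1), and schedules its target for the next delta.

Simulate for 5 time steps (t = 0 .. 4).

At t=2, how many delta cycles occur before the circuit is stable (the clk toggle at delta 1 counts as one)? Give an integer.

2

[bits: w1,w7,w9,w2,w0,w3,w6,clk]
t=0: Δ0=00000110 Δ1=00000111 Δ2=00100111 Δ3=10100111 | 3Δ
t=1: Δ0=10100111 Δ1=10100110 | 1Δ
t=2: Δ0=10100110 Δ1=10100111 Δ2=11100111 | 2Δ
t=3: Δ0=11100111 Δ1=11100110 | 1Δ
t=4: Δ0=11100110 Δ1=11100111 | 1Δ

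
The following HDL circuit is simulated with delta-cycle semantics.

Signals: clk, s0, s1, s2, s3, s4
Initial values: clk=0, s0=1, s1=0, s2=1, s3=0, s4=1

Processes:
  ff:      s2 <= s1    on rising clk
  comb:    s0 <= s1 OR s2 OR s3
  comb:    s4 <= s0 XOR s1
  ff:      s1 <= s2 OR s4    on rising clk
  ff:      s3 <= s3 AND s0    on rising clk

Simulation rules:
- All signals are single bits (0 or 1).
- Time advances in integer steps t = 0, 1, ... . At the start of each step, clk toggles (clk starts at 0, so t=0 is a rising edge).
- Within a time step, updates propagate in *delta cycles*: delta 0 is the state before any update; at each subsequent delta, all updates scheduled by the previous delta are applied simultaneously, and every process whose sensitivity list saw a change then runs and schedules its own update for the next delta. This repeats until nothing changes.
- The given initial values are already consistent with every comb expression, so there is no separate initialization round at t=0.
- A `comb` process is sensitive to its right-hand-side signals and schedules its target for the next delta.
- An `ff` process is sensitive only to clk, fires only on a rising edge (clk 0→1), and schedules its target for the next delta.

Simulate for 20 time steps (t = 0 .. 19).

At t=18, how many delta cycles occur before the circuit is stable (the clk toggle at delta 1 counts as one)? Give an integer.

3

t0.Δ0 s4=1 s1=0 s3=0 s0=1 clk=0 s2=1
t0.Δ1 s4=1 s1=0 s3=0 s0=1 clk=1 s2=1
t0.Δ2 s4=1 s1=1 s3=0 s0=1 clk=1 s2=0
t0.Δ3 s4=0 s1=1 s3=0 s0=1 clk=1 s2=0
t1.Δ0 s4=0 s1=1 s3=0 s0=1 clk=1 s2=0
t1.Δ1 s4=0 s1=1 s3=0 s0=1 clk=0 s2=0
t2.Δ0 s4=0 s1=1 s3=0 s0=1 clk=0 s2=0
t2.Δ1 s4=0 s1=1 s3=0 s0=1 clk=1 s2=0
t2.Δ2 s4=0 s1=0 s3=0 s0=1 clk=1 s2=1
t2.Δ3 s4=1 s1=0 s3=0 s0=1 clk=1 s2=1
t3.Δ0 s4=1 s1=0 s3=0 s0=1 clk=1 s2=1
t3.Δ1 s4=1 s1=0 s3=0 s0=1 clk=0 s2=1
t4.Δ0 s4=1 s1=0 s3=0 s0=1 clk=0 s2=1
t4.Δ1 s4=1 s1=0 s3=0 s0=1 clk=1 s2=1
t4.Δ2 s4=1 s1=1 s3=0 s0=1 clk=1 s2=0
t4.Δ3 s4=0 s1=1 s3=0 s0=1 clk=1 s2=0
t5.Δ0 s4=0 s1=1 s3=0 s0=1 clk=1 s2=0
t5.Δ1 s4=0 s1=1 s3=0 s0=1 clk=0 s2=0
t6.Δ0 s4=0 s1=1 s3=0 s0=1 clk=0 s2=0
t6.Δ1 s4=0 s1=1 s3=0 s0=1 clk=1 s2=0
t6.Δ2 s4=0 s1=0 s3=0 s0=1 clk=1 s2=1
t6.Δ3 s4=1 s1=0 s3=0 s0=1 clk=1 s2=1
t7.Δ0 s4=1 s1=0 s3=0 s0=1 clk=1 s2=1
t7.Δ1 s4=1 s1=0 s3=0 s0=1 clk=0 s2=1
t8.Δ0 s4=1 s1=0 s3=0 s0=1 clk=0 s2=1
t8.Δ1 s4=1 s1=0 s3=0 s0=1 clk=1 s2=1
t8.Δ2 s4=1 s1=1 s3=0 s0=1 clk=1 s2=0
t8.Δ3 s4=0 s1=1 s3=0 s0=1 clk=1 s2=0
t9.Δ0 s4=0 s1=1 s3=0 s0=1 clk=1 s2=0
t9.Δ1 s4=0 s1=1 s3=0 s0=1 clk=0 s2=0
t10.Δ0 s4=0 s1=1 s3=0 s0=1 clk=0 s2=0
t10.Δ1 s4=0 s1=1 s3=0 s0=1 clk=1 s2=0
t10.Δ2 s4=0 s1=0 s3=0 s0=1 clk=1 s2=1
t10.Δ3 s4=1 s1=0 s3=0 s0=1 clk=1 s2=1
t11.Δ0 s4=1 s1=0 s3=0 s0=1 clk=1 s2=1
t11.Δ1 s4=1 s1=0 s3=0 s0=1 clk=0 s2=1
t12.Δ0 s4=1 s1=0 s3=0 s0=1 clk=0 s2=1
t12.Δ1 s4=1 s1=0 s3=0 s0=1 clk=1 s2=1
t12.Δ2 s4=1 s1=1 s3=0 s0=1 clk=1 s2=0
t12.Δ3 s4=0 s1=1 s3=0 s0=1 clk=1 s2=0
t13.Δ0 s4=0 s1=1 s3=0 s0=1 clk=1 s2=0
t13.Δ1 s4=0 s1=1 s3=0 s0=1 clk=0 s2=0
t14.Δ0 s4=0 s1=1 s3=0 s0=1 clk=0 s2=0
t14.Δ1 s4=0 s1=1 s3=0 s0=1 clk=1 s2=0
t14.Δ2 s4=0 s1=0 s3=0 s0=1 clk=1 s2=1
t14.Δ3 s4=1 s1=0 s3=0 s0=1 clk=1 s2=1
t15.Δ0 s4=1 s1=0 s3=0 s0=1 clk=1 s2=1
t15.Δ1 s4=1 s1=0 s3=0 s0=1 clk=0 s2=1
t16.Δ0 s4=1 s1=0 s3=0 s0=1 clk=0 s2=1
t16.Δ1 s4=1 s1=0 s3=0 s0=1 clk=1 s2=1
t16.Δ2 s4=1 s1=1 s3=0 s0=1 clk=1 s2=0
t16.Δ3 s4=0 s1=1 s3=0 s0=1 clk=1 s2=0
t17.Δ0 s4=0 s1=1 s3=0 s0=1 clk=1 s2=0
t17.Δ1 s4=0 s1=1 s3=0 s0=1 clk=0 s2=0
t18.Δ0 s4=0 s1=1 s3=0 s0=1 clk=0 s2=0
t18.Δ1 s4=0 s1=1 s3=0 s0=1 clk=1 s2=0
t18.Δ2 s4=0 s1=0 s3=0 s0=1 clk=1 s2=1
t18.Δ3 s4=1 s1=0 s3=0 s0=1 clk=1 s2=1
t19.Δ0 s4=1 s1=0 s3=0 s0=1 clk=1 s2=1
t19.Δ1 s4=1 s1=0 s3=0 s0=1 clk=0 s2=1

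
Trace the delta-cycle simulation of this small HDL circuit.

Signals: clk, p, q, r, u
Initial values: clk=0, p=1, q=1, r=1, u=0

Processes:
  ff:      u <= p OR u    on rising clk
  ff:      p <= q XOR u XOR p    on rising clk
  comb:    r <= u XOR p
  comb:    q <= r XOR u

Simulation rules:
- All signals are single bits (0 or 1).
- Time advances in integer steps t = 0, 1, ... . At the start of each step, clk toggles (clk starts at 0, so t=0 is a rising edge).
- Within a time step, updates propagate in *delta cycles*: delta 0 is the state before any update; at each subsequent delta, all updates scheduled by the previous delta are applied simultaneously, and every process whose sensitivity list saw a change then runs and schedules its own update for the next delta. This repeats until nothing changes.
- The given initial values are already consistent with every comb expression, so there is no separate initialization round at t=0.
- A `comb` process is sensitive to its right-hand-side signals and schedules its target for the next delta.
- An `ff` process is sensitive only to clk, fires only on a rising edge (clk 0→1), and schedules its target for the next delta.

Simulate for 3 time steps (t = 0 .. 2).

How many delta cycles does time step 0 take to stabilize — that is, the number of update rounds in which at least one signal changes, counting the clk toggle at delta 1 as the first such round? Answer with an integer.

3

[bits: r,p,u,q,clk]
t=0: Δ0=11010 Δ1=11011 Δ2=10111 Δ3=10101 | 3Δ
t=1: Δ0=10101 Δ1=10100 | 1Δ
t=2: Δ0=10100 Δ1=10101 Δ2=11101 Δ3=01101 Δ4=01111 | 4Δ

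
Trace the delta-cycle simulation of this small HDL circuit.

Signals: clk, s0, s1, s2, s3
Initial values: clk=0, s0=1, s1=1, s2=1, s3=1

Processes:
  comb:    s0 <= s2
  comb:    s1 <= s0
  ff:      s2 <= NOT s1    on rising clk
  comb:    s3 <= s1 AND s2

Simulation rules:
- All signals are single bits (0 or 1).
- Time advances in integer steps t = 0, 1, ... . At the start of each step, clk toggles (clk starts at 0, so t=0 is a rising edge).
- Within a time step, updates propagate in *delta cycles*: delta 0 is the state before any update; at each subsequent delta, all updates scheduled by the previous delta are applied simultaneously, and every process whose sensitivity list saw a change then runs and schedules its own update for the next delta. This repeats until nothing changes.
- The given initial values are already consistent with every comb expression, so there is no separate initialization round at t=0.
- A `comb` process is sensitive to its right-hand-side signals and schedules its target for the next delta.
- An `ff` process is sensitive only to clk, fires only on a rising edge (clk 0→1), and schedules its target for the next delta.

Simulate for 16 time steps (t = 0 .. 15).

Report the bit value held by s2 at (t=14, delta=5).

1

t=0 Δ0: s1=1 s2=1 clk=0 s3=1 s0=1
  Δ1: clk:0→1
  Δ2: s2:1→0
  Δ3: s3:1→0, s0:1→0
  Δ4: s1:1→0
  (4Δ to stable)
t=1 Δ0: s1=0 s2=0 clk=1 s3=0 s0=0
  Δ1: clk:1→0
  (1Δ to stable)
t=2 Δ0: s1=0 s2=0 clk=0 s3=0 s0=0
  Δ1: clk:0→1
  Δ2: s2:0→1
  Δ3: s0:0→1
  Δ4: s1:0→1
  Δ5: s3:0→1
  (5Δ to stable)
t=3 Δ0: s1=1 s2=1 clk=1 s3=1 s0=1
  Δ1: clk:1→0
  (1Δ to stable)
t=4 Δ0: s1=1 s2=1 clk=0 s3=1 s0=1
  Δ1: clk:0→1
  Δ2: s2:1→0
  Δ3: s3:1→0, s0:1→0
  Δ4: s1:1→0
  (4Δ to stable)
t=5 Δ0: s1=0 s2=0 clk=1 s3=0 s0=0
  Δ1: clk:1→0
  (1Δ to stable)
t=6 Δ0: s1=0 s2=0 clk=0 s3=0 s0=0
  Δ1: clk:0→1
  Δ2: s2:0→1
  Δ3: s0:0→1
  Δ4: s1:0→1
  Δ5: s3:0→1
  (5Δ to stable)
t=7 Δ0: s1=1 s2=1 clk=1 s3=1 s0=1
  Δ1: clk:1→0
  (1Δ to stable)
t=8 Δ0: s1=1 s2=1 clk=0 s3=1 s0=1
  Δ1: clk:0→1
  Δ2: s2:1→0
  Δ3: s3:1→0, s0:1→0
  Δ4: s1:1→0
  (4Δ to stable)
t=9 Δ0: s1=0 s2=0 clk=1 s3=0 s0=0
  Δ1: clk:1→0
  (1Δ to stable)
t=10 Δ0: s1=0 s2=0 clk=0 s3=0 s0=0
  Δ1: clk:0→1
  Δ2: s2:0→1
  Δ3: s0:0→1
  Δ4: s1:0→1
  Δ5: s3:0→1
  (5Δ to stable)
t=11 Δ0: s1=1 s2=1 clk=1 s3=1 s0=1
  Δ1: clk:1→0
  (1Δ to stable)
t=12 Δ0: s1=1 s2=1 clk=0 s3=1 s0=1
  Δ1: clk:0→1
  Δ2: s2:1→0
  Δ3: s3:1→0, s0:1→0
  Δ4: s1:1→0
  (4Δ to stable)
t=13 Δ0: s1=0 s2=0 clk=1 s3=0 s0=0
  Δ1: clk:1→0
  (1Δ to stable)
t=14 Δ0: s1=0 s2=0 clk=0 s3=0 s0=0
  Δ1: clk:0→1
  Δ2: s2:0→1
  Δ3: s0:0→1
  Δ4: s1:0→1
  Δ5: s3:0→1
  (5Δ to stable)
t=15 Δ0: s1=1 s2=1 clk=1 s3=1 s0=1
  Δ1: clk:1→0
  (1Δ to stable)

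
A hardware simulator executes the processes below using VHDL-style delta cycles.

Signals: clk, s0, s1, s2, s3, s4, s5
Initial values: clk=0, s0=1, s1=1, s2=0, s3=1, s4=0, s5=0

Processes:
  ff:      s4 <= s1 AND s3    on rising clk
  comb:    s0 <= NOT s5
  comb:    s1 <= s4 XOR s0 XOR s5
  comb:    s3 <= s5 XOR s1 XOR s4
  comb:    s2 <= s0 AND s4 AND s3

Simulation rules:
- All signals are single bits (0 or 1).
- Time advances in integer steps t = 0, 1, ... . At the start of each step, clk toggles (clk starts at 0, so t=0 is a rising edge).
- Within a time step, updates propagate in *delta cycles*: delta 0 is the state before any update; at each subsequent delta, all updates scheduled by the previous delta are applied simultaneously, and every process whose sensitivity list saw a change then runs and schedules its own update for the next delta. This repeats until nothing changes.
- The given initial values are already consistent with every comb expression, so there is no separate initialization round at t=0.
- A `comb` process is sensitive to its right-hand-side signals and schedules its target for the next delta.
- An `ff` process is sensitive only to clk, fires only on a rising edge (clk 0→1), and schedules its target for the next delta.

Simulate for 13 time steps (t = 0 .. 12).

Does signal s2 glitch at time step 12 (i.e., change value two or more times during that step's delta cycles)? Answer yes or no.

t0.Δ0 s3=1 s2=0 s0=1 clk=0 s1=1 s4=0 s5=0
t0.Δ1 s3=1 s2=0 s0=1 clk=1 s1=1 s4=0 s5=0
t0.Δ2 s3=1 s2=0 s0=1 clk=1 s1=1 s4=1 s5=0
t0.Δ3 s3=0 s2=1 s0=1 clk=1 s1=0 s4=1 s5=0
t0.Δ4 s3=1 s2=0 s0=1 clk=1 s1=0 s4=1 s5=0
t0.Δ5 s3=1 s2=1 s0=1 clk=1 s1=0 s4=1 s5=0
t1.Δ0 s3=1 s2=1 s0=1 clk=1 s1=0 s4=1 s5=0
t1.Δ1 s3=1 s2=1 s0=1 clk=0 s1=0 s4=1 s5=0
t2.Δ0 s3=1 s2=1 s0=1 clk=0 s1=0 s4=1 s5=0
t2.Δ1 s3=1 s2=1 s0=1 clk=1 s1=0 s4=1 s5=0
t2.Δ2 s3=1 s2=1 s0=1 clk=1 s1=0 s4=0 s5=0
t2.Δ3 s3=0 s2=0 s0=1 clk=1 s1=1 s4=0 s5=0
t2.Δ4 s3=1 s2=0 s0=1 clk=1 s1=1 s4=0 s5=0
t3.Δ0 s3=1 s2=0 s0=1 clk=1 s1=1 s4=0 s5=0
t3.Δ1 s3=1 s2=0 s0=1 clk=0 s1=1 s4=0 s5=0
t4.Δ0 s3=1 s2=0 s0=1 clk=0 s1=1 s4=0 s5=0
t4.Δ1 s3=1 s2=0 s0=1 clk=1 s1=1 s4=0 s5=0
t4.Δ2 s3=1 s2=0 s0=1 clk=1 s1=1 s4=1 s5=0
t4.Δ3 s3=0 s2=1 s0=1 clk=1 s1=0 s4=1 s5=0
t4.Δ4 s3=1 s2=0 s0=1 clk=1 s1=0 s4=1 s5=0
t4.Δ5 s3=1 s2=1 s0=1 clk=1 s1=0 s4=1 s5=0
t5.Δ0 s3=1 s2=1 s0=1 clk=1 s1=0 s4=1 s5=0
t5.Δ1 s3=1 s2=1 s0=1 clk=0 s1=0 s4=1 s5=0
t6.Δ0 s3=1 s2=1 s0=1 clk=0 s1=0 s4=1 s5=0
t6.Δ1 s3=1 s2=1 s0=1 clk=1 s1=0 s4=1 s5=0
t6.Δ2 s3=1 s2=1 s0=1 clk=1 s1=0 s4=0 s5=0
t6.Δ3 s3=0 s2=0 s0=1 clk=1 s1=1 s4=0 s5=0
t6.Δ4 s3=1 s2=0 s0=1 clk=1 s1=1 s4=0 s5=0
t7.Δ0 s3=1 s2=0 s0=1 clk=1 s1=1 s4=0 s5=0
t7.Δ1 s3=1 s2=0 s0=1 clk=0 s1=1 s4=0 s5=0
t8.Δ0 s3=1 s2=0 s0=1 clk=0 s1=1 s4=0 s5=0
t8.Δ1 s3=1 s2=0 s0=1 clk=1 s1=1 s4=0 s5=0
t8.Δ2 s3=1 s2=0 s0=1 clk=1 s1=1 s4=1 s5=0
t8.Δ3 s3=0 s2=1 s0=1 clk=1 s1=0 s4=1 s5=0
t8.Δ4 s3=1 s2=0 s0=1 clk=1 s1=0 s4=1 s5=0
t8.Δ5 s3=1 s2=1 s0=1 clk=1 s1=0 s4=1 s5=0
t9.Δ0 s3=1 s2=1 s0=1 clk=1 s1=0 s4=1 s5=0
t9.Δ1 s3=1 s2=1 s0=1 clk=0 s1=0 s4=1 s5=0
t10.Δ0 s3=1 s2=1 s0=1 clk=0 s1=0 s4=1 s5=0
t10.Δ1 s3=1 s2=1 s0=1 clk=1 s1=0 s4=1 s5=0
t10.Δ2 s3=1 s2=1 s0=1 clk=1 s1=0 s4=0 s5=0
t10.Δ3 s3=0 s2=0 s0=1 clk=1 s1=1 s4=0 s5=0
t10.Δ4 s3=1 s2=0 s0=1 clk=1 s1=1 s4=0 s5=0
t11.Δ0 s3=1 s2=0 s0=1 clk=1 s1=1 s4=0 s5=0
t11.Δ1 s3=1 s2=0 s0=1 clk=0 s1=1 s4=0 s5=0
t12.Δ0 s3=1 s2=0 s0=1 clk=0 s1=1 s4=0 s5=0
t12.Δ1 s3=1 s2=0 s0=1 clk=1 s1=1 s4=0 s5=0
t12.Δ2 s3=1 s2=0 s0=1 clk=1 s1=1 s4=1 s5=0
t12.Δ3 s3=0 s2=1 s0=1 clk=1 s1=0 s4=1 s5=0
t12.Δ4 s3=1 s2=0 s0=1 clk=1 s1=0 s4=1 s5=0
t12.Δ5 s3=1 s2=1 s0=1 clk=1 s1=0 s4=1 s5=0

yes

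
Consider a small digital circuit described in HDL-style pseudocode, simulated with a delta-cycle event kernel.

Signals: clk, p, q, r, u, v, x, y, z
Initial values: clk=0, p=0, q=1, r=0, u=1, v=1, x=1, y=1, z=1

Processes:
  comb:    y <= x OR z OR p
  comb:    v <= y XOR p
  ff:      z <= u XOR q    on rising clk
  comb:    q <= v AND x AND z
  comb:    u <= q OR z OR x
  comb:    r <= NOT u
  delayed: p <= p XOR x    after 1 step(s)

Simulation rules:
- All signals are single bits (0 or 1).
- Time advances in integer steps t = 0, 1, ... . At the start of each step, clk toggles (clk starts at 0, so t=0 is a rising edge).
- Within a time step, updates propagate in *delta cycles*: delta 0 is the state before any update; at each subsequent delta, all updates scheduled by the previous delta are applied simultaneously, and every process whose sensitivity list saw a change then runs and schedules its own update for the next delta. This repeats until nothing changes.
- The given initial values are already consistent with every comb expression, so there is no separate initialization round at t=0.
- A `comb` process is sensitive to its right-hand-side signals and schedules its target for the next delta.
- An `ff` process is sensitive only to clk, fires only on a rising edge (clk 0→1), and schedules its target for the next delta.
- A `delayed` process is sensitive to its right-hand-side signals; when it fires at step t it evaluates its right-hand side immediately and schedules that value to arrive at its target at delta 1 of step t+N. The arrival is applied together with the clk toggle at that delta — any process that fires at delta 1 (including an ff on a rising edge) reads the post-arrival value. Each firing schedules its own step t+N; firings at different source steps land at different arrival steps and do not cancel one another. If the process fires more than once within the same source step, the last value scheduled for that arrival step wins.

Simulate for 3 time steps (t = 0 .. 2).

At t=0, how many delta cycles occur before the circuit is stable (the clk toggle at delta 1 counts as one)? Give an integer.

t0.Δ0 y=1 x=1 u=1 v=1 p=0 q=1 z=1 clk=0 r=0
t0.Δ1 y=1 x=1 u=1 v=1 p=0 q=1 z=1 clk=1 r=0
t0.Δ2 y=1 x=1 u=1 v=1 p=0 q=1 z=0 clk=1 r=0
t0.Δ3 y=1 x=1 u=1 v=1 p=0 q=0 z=0 clk=1 r=0
t1.Δ0 y=1 x=1 u=1 v=1 p=0 q=0 z=0 clk=1 r=0
t1.Δ1 y=1 x=1 u=1 v=1 p=0 q=0 z=0 clk=0 r=0
t2.Δ0 y=1 x=1 u=1 v=1 p=0 q=0 z=0 clk=0 r=0
t2.Δ1 y=1 x=1 u=1 v=1 p=0 q=0 z=0 clk=1 r=0
t2.Δ2 y=1 x=1 u=1 v=1 p=0 q=0 z=1 clk=1 r=0
t2.Δ3 y=1 x=1 u=1 v=1 p=0 q=1 z=1 clk=1 r=0

3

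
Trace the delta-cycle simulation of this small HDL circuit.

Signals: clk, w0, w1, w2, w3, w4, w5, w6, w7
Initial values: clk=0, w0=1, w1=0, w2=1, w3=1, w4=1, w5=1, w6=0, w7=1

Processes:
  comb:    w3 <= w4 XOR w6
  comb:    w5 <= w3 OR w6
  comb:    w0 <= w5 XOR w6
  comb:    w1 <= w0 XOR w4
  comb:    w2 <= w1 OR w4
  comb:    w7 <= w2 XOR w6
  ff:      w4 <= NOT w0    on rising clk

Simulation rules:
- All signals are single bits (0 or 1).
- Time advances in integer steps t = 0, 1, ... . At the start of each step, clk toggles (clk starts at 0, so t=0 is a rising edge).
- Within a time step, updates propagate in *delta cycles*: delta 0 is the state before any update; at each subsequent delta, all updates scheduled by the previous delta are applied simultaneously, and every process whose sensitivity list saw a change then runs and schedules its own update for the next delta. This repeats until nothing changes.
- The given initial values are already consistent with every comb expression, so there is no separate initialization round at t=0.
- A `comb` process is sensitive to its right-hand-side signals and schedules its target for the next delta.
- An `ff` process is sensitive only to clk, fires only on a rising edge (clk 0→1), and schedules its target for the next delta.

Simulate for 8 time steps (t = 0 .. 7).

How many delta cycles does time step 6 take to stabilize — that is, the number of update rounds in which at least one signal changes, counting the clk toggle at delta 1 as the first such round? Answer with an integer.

[bits: clk,w1,w3,w0,w5,w2,w4,w6,w7]
t=0: Δ0=001111101 Δ1=101111101 Δ2=101111001 Δ3=110110001 Δ4=110101000 Δ5=110001001 Δ6=100001001 Δ7=100000001 Δ8=100000000 | 8Δ
t=1: Δ0=100000000 Δ1=000000000 | 1Δ
t=2: Δ0=000000000 Δ1=100000000 Δ2=100000100 Δ3=111001100 Δ4=111011101 Δ5=111111101 Δ6=101111101 | 6Δ
t=3: Δ0=101111101 Δ1=001111101 | 1Δ
t=4: Δ0=001111101 Δ1=101111101 Δ2=101111001 Δ3=110110001 Δ4=110101000 Δ5=110001001 Δ6=100001001 Δ7=100000001 Δ8=100000000 | 8Δ
t=5: Δ0=100000000 Δ1=000000000 | 1Δ
t=6: Δ0=000000000 Δ1=100000000 Δ2=100000100 Δ3=111001100 Δ4=111011101 Δ5=111111101 Δ6=101111101 | 6Δ
t=7: Δ0=101111101 Δ1=001111101 | 1Δ

6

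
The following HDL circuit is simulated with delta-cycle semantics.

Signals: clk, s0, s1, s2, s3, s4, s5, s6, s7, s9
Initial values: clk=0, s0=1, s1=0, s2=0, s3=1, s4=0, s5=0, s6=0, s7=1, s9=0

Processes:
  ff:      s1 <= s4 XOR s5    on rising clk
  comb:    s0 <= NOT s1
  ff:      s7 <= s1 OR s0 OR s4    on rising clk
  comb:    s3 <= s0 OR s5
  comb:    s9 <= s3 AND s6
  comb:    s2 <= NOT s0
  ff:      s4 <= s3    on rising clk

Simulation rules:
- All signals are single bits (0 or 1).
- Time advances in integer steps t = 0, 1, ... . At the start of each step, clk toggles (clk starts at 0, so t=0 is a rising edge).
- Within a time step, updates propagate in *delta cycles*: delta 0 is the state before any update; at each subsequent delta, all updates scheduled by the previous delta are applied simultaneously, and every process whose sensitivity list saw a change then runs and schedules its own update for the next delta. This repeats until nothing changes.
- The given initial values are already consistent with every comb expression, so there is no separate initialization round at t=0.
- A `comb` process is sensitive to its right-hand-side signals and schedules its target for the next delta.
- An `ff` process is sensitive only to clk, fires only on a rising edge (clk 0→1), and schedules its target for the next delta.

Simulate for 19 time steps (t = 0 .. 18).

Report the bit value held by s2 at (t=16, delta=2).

t0.Δ0 clk=0 s1=0 s5=0 s9=0 s3=1 s0=1 s2=0 s6=0 s4=0 s7=1
t0.Δ1 clk=1 s1=0 s5=0 s9=0 s3=1 s0=1 s2=0 s6=0 s4=0 s7=1
t0.Δ2 clk=1 s1=0 s5=0 s9=0 s3=1 s0=1 s2=0 s6=0 s4=1 s7=1
t1.Δ0 clk=1 s1=0 s5=0 s9=0 s3=1 s0=1 s2=0 s6=0 s4=1 s7=1
t1.Δ1 clk=0 s1=0 s5=0 s9=0 s3=1 s0=1 s2=0 s6=0 s4=1 s7=1
t2.Δ0 clk=0 s1=0 s5=0 s9=0 s3=1 s0=1 s2=0 s6=0 s4=1 s7=1
t2.Δ1 clk=1 s1=0 s5=0 s9=0 s3=1 s0=1 s2=0 s6=0 s4=1 s7=1
t2.Δ2 clk=1 s1=1 s5=0 s9=0 s3=1 s0=1 s2=0 s6=0 s4=1 s7=1
t2.Δ3 clk=1 s1=1 s5=0 s9=0 s3=1 s0=0 s2=0 s6=0 s4=1 s7=1
t2.Δ4 clk=1 s1=1 s5=0 s9=0 s3=0 s0=0 s2=1 s6=0 s4=1 s7=1
t3.Δ0 clk=1 s1=1 s5=0 s9=0 s3=0 s0=0 s2=1 s6=0 s4=1 s7=1
t3.Δ1 clk=0 s1=1 s5=0 s9=0 s3=0 s0=0 s2=1 s6=0 s4=1 s7=1
t4.Δ0 clk=0 s1=1 s5=0 s9=0 s3=0 s0=0 s2=1 s6=0 s4=1 s7=1
t4.Δ1 clk=1 s1=1 s5=0 s9=0 s3=0 s0=0 s2=1 s6=0 s4=1 s7=1
t4.Δ2 clk=1 s1=1 s5=0 s9=0 s3=0 s0=0 s2=1 s6=0 s4=0 s7=1
t5.Δ0 clk=1 s1=1 s5=0 s9=0 s3=0 s0=0 s2=1 s6=0 s4=0 s7=1
t5.Δ1 clk=0 s1=1 s5=0 s9=0 s3=0 s0=0 s2=1 s6=0 s4=0 s7=1
t6.Δ0 clk=0 s1=1 s5=0 s9=0 s3=0 s0=0 s2=1 s6=0 s4=0 s7=1
t6.Δ1 clk=1 s1=1 s5=0 s9=0 s3=0 s0=0 s2=1 s6=0 s4=0 s7=1
t6.Δ2 clk=1 s1=0 s5=0 s9=0 s3=0 s0=0 s2=1 s6=0 s4=0 s7=1
t6.Δ3 clk=1 s1=0 s5=0 s9=0 s3=0 s0=1 s2=1 s6=0 s4=0 s7=1
t6.Δ4 clk=1 s1=0 s5=0 s9=0 s3=1 s0=1 s2=0 s6=0 s4=0 s7=1
t7.Δ0 clk=1 s1=0 s5=0 s9=0 s3=1 s0=1 s2=0 s6=0 s4=0 s7=1
t7.Δ1 clk=0 s1=0 s5=0 s9=0 s3=1 s0=1 s2=0 s6=0 s4=0 s7=1
t8.Δ0 clk=0 s1=0 s5=0 s9=0 s3=1 s0=1 s2=0 s6=0 s4=0 s7=1
t8.Δ1 clk=1 s1=0 s5=0 s9=0 s3=1 s0=1 s2=0 s6=0 s4=0 s7=1
t8.Δ2 clk=1 s1=0 s5=0 s9=0 s3=1 s0=1 s2=0 s6=0 s4=1 s7=1
t9.Δ0 clk=1 s1=0 s5=0 s9=0 s3=1 s0=1 s2=0 s6=0 s4=1 s7=1
t9.Δ1 clk=0 s1=0 s5=0 s9=0 s3=1 s0=1 s2=0 s6=0 s4=1 s7=1
t10.Δ0 clk=0 s1=0 s5=0 s9=0 s3=1 s0=1 s2=0 s6=0 s4=1 s7=1
t10.Δ1 clk=1 s1=0 s5=0 s9=0 s3=1 s0=1 s2=0 s6=0 s4=1 s7=1
t10.Δ2 clk=1 s1=1 s5=0 s9=0 s3=1 s0=1 s2=0 s6=0 s4=1 s7=1
t10.Δ3 clk=1 s1=1 s5=0 s9=0 s3=1 s0=0 s2=0 s6=0 s4=1 s7=1
t10.Δ4 clk=1 s1=1 s5=0 s9=0 s3=0 s0=0 s2=1 s6=0 s4=1 s7=1
t11.Δ0 clk=1 s1=1 s5=0 s9=0 s3=0 s0=0 s2=1 s6=0 s4=1 s7=1
t11.Δ1 clk=0 s1=1 s5=0 s9=0 s3=0 s0=0 s2=1 s6=0 s4=1 s7=1
t12.Δ0 clk=0 s1=1 s5=0 s9=0 s3=0 s0=0 s2=1 s6=0 s4=1 s7=1
t12.Δ1 clk=1 s1=1 s5=0 s9=0 s3=0 s0=0 s2=1 s6=0 s4=1 s7=1
t12.Δ2 clk=1 s1=1 s5=0 s9=0 s3=0 s0=0 s2=1 s6=0 s4=0 s7=1
t13.Δ0 clk=1 s1=1 s5=0 s9=0 s3=0 s0=0 s2=1 s6=0 s4=0 s7=1
t13.Δ1 clk=0 s1=1 s5=0 s9=0 s3=0 s0=0 s2=1 s6=0 s4=0 s7=1
t14.Δ0 clk=0 s1=1 s5=0 s9=0 s3=0 s0=0 s2=1 s6=0 s4=0 s7=1
t14.Δ1 clk=1 s1=1 s5=0 s9=0 s3=0 s0=0 s2=1 s6=0 s4=0 s7=1
t14.Δ2 clk=1 s1=0 s5=0 s9=0 s3=0 s0=0 s2=1 s6=0 s4=0 s7=1
t14.Δ3 clk=1 s1=0 s5=0 s9=0 s3=0 s0=1 s2=1 s6=0 s4=0 s7=1
t14.Δ4 clk=1 s1=0 s5=0 s9=0 s3=1 s0=1 s2=0 s6=0 s4=0 s7=1
t15.Δ0 clk=1 s1=0 s5=0 s9=0 s3=1 s0=1 s2=0 s6=0 s4=0 s7=1
t15.Δ1 clk=0 s1=0 s5=0 s9=0 s3=1 s0=1 s2=0 s6=0 s4=0 s7=1
t16.Δ0 clk=0 s1=0 s5=0 s9=0 s3=1 s0=1 s2=0 s6=0 s4=0 s7=1
t16.Δ1 clk=1 s1=0 s5=0 s9=0 s3=1 s0=1 s2=0 s6=0 s4=0 s7=1
t16.Δ2 clk=1 s1=0 s5=0 s9=0 s3=1 s0=1 s2=0 s6=0 s4=1 s7=1
t17.Δ0 clk=1 s1=0 s5=0 s9=0 s3=1 s0=1 s2=0 s6=0 s4=1 s7=1
t17.Δ1 clk=0 s1=0 s5=0 s9=0 s3=1 s0=1 s2=0 s6=0 s4=1 s7=1
t18.Δ0 clk=0 s1=0 s5=0 s9=0 s3=1 s0=1 s2=0 s6=0 s4=1 s7=1
t18.Δ1 clk=1 s1=0 s5=0 s9=0 s3=1 s0=1 s2=0 s6=0 s4=1 s7=1
t18.Δ2 clk=1 s1=1 s5=0 s9=0 s3=1 s0=1 s2=0 s6=0 s4=1 s7=1
t18.Δ3 clk=1 s1=1 s5=0 s9=0 s3=1 s0=0 s2=0 s6=0 s4=1 s7=1
t18.Δ4 clk=1 s1=1 s5=0 s9=0 s3=0 s0=0 s2=1 s6=0 s4=1 s7=1

0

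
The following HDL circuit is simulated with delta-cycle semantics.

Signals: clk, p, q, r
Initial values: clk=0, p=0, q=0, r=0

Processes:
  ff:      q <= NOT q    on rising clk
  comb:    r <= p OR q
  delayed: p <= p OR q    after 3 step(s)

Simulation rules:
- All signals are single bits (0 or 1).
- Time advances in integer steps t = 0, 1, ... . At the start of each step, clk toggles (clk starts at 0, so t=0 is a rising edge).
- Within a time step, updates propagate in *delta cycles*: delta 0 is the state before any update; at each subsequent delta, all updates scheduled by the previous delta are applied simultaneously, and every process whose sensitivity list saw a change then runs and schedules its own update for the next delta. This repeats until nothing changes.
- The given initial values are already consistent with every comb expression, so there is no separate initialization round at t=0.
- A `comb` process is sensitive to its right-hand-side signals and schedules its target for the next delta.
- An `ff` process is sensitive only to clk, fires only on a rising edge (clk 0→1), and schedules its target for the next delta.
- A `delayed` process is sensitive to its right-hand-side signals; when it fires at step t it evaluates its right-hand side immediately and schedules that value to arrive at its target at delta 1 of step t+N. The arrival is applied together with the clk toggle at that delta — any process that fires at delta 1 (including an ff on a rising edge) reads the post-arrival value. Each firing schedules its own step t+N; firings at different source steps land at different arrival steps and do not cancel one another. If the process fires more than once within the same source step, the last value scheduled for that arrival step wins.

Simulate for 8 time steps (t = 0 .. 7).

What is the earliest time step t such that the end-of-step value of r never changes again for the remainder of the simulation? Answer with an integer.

3

[bits: q,r,clk,p]
t=0: Δ0=0000 Δ1=0010 Δ2=1010 Δ3=1110 | 3Δ
t=1: Δ0=1110 Δ1=1100 | 1Δ
t=2: Δ0=1100 Δ1=1110 Δ2=0110 Δ3=0010 | 3Δ
t=3: Δ0=0010 Δ1=0001 Δ2=0101 | 2Δ
t=4: Δ0=0101 Δ1=0111 Δ2=1111 | 2Δ
t=5: Δ0=1111 Δ1=1100 | 1Δ
t=6: Δ0=1100 Δ1=1111 Δ2=0111 | 2Δ
t=7: Δ0=0111 Δ1=0101 | 1Δ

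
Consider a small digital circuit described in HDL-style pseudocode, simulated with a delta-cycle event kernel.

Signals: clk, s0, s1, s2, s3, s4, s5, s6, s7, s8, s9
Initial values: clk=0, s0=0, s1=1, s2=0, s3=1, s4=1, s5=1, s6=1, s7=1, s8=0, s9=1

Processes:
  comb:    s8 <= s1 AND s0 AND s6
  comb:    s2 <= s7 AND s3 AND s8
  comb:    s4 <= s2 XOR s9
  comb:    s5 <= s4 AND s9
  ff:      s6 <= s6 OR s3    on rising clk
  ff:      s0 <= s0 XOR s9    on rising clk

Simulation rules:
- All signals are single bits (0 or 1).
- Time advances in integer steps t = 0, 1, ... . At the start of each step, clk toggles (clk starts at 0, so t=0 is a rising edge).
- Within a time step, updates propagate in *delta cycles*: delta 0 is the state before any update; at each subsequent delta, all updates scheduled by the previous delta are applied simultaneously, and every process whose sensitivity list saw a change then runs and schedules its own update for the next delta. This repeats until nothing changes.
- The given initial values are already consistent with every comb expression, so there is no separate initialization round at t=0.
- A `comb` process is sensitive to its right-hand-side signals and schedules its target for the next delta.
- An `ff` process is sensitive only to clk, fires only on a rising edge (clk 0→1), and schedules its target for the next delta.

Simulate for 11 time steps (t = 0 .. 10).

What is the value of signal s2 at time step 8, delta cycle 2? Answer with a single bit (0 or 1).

0

t0.Δ0 s0=0 s8=0 s6=1 s7=1 s5=1 s9=1 s4=1 s1=1 s2=0 clk=0 s3=1
t0.Δ1 s0=0 s8=0 s6=1 s7=1 s5=1 s9=1 s4=1 s1=1 s2=0 clk=1 s3=1
t0.Δ2 s0=1 s8=0 s6=1 s7=1 s5=1 s9=1 s4=1 s1=1 s2=0 clk=1 s3=1
t0.Δ3 s0=1 s8=1 s6=1 s7=1 s5=1 s9=1 s4=1 s1=1 s2=0 clk=1 s3=1
t0.Δ4 s0=1 s8=1 s6=1 s7=1 s5=1 s9=1 s4=1 s1=1 s2=1 clk=1 s3=1
t0.Δ5 s0=1 s8=1 s6=1 s7=1 s5=1 s9=1 s4=0 s1=1 s2=1 clk=1 s3=1
t0.Δ6 s0=1 s8=1 s6=1 s7=1 s5=0 s9=1 s4=0 s1=1 s2=1 clk=1 s3=1
t1.Δ0 s0=1 s8=1 s6=1 s7=1 s5=0 s9=1 s4=0 s1=1 s2=1 clk=1 s3=1
t1.Δ1 s0=1 s8=1 s6=1 s7=1 s5=0 s9=1 s4=0 s1=1 s2=1 clk=0 s3=1
t2.Δ0 s0=1 s8=1 s6=1 s7=1 s5=0 s9=1 s4=0 s1=1 s2=1 clk=0 s3=1
t2.Δ1 s0=1 s8=1 s6=1 s7=1 s5=0 s9=1 s4=0 s1=1 s2=1 clk=1 s3=1
t2.Δ2 s0=0 s8=1 s6=1 s7=1 s5=0 s9=1 s4=0 s1=1 s2=1 clk=1 s3=1
t2.Δ3 s0=0 s8=0 s6=1 s7=1 s5=0 s9=1 s4=0 s1=1 s2=1 clk=1 s3=1
t2.Δ4 s0=0 s8=0 s6=1 s7=1 s5=0 s9=1 s4=0 s1=1 s2=0 clk=1 s3=1
t2.Δ5 s0=0 s8=0 s6=1 s7=1 s5=0 s9=1 s4=1 s1=1 s2=0 clk=1 s3=1
t2.Δ6 s0=0 s8=0 s6=1 s7=1 s5=1 s9=1 s4=1 s1=1 s2=0 clk=1 s3=1
t3.Δ0 s0=0 s8=0 s6=1 s7=1 s5=1 s9=1 s4=1 s1=1 s2=0 clk=1 s3=1
t3.Δ1 s0=0 s8=0 s6=1 s7=1 s5=1 s9=1 s4=1 s1=1 s2=0 clk=0 s3=1
t4.Δ0 s0=0 s8=0 s6=1 s7=1 s5=1 s9=1 s4=1 s1=1 s2=0 clk=0 s3=1
t4.Δ1 s0=0 s8=0 s6=1 s7=1 s5=1 s9=1 s4=1 s1=1 s2=0 clk=1 s3=1
t4.Δ2 s0=1 s8=0 s6=1 s7=1 s5=1 s9=1 s4=1 s1=1 s2=0 clk=1 s3=1
t4.Δ3 s0=1 s8=1 s6=1 s7=1 s5=1 s9=1 s4=1 s1=1 s2=0 clk=1 s3=1
t4.Δ4 s0=1 s8=1 s6=1 s7=1 s5=1 s9=1 s4=1 s1=1 s2=1 clk=1 s3=1
t4.Δ5 s0=1 s8=1 s6=1 s7=1 s5=1 s9=1 s4=0 s1=1 s2=1 clk=1 s3=1
t4.Δ6 s0=1 s8=1 s6=1 s7=1 s5=0 s9=1 s4=0 s1=1 s2=1 clk=1 s3=1
t5.Δ0 s0=1 s8=1 s6=1 s7=1 s5=0 s9=1 s4=0 s1=1 s2=1 clk=1 s3=1
t5.Δ1 s0=1 s8=1 s6=1 s7=1 s5=0 s9=1 s4=0 s1=1 s2=1 clk=0 s3=1
t6.Δ0 s0=1 s8=1 s6=1 s7=1 s5=0 s9=1 s4=0 s1=1 s2=1 clk=0 s3=1
t6.Δ1 s0=1 s8=1 s6=1 s7=1 s5=0 s9=1 s4=0 s1=1 s2=1 clk=1 s3=1
t6.Δ2 s0=0 s8=1 s6=1 s7=1 s5=0 s9=1 s4=0 s1=1 s2=1 clk=1 s3=1
t6.Δ3 s0=0 s8=0 s6=1 s7=1 s5=0 s9=1 s4=0 s1=1 s2=1 clk=1 s3=1
t6.Δ4 s0=0 s8=0 s6=1 s7=1 s5=0 s9=1 s4=0 s1=1 s2=0 clk=1 s3=1
t6.Δ5 s0=0 s8=0 s6=1 s7=1 s5=0 s9=1 s4=1 s1=1 s2=0 clk=1 s3=1
t6.Δ6 s0=0 s8=0 s6=1 s7=1 s5=1 s9=1 s4=1 s1=1 s2=0 clk=1 s3=1
t7.Δ0 s0=0 s8=0 s6=1 s7=1 s5=1 s9=1 s4=1 s1=1 s2=0 clk=1 s3=1
t7.Δ1 s0=0 s8=0 s6=1 s7=1 s5=1 s9=1 s4=1 s1=1 s2=0 clk=0 s3=1
t8.Δ0 s0=0 s8=0 s6=1 s7=1 s5=1 s9=1 s4=1 s1=1 s2=0 clk=0 s3=1
t8.Δ1 s0=0 s8=0 s6=1 s7=1 s5=1 s9=1 s4=1 s1=1 s2=0 clk=1 s3=1
t8.Δ2 s0=1 s8=0 s6=1 s7=1 s5=1 s9=1 s4=1 s1=1 s2=0 clk=1 s3=1
t8.Δ3 s0=1 s8=1 s6=1 s7=1 s5=1 s9=1 s4=1 s1=1 s2=0 clk=1 s3=1
t8.Δ4 s0=1 s8=1 s6=1 s7=1 s5=1 s9=1 s4=1 s1=1 s2=1 clk=1 s3=1
t8.Δ5 s0=1 s8=1 s6=1 s7=1 s5=1 s9=1 s4=0 s1=1 s2=1 clk=1 s3=1
t8.Δ6 s0=1 s8=1 s6=1 s7=1 s5=0 s9=1 s4=0 s1=1 s2=1 clk=1 s3=1
t9.Δ0 s0=1 s8=1 s6=1 s7=1 s5=0 s9=1 s4=0 s1=1 s2=1 clk=1 s3=1
t9.Δ1 s0=1 s8=1 s6=1 s7=1 s5=0 s9=1 s4=0 s1=1 s2=1 clk=0 s3=1
t10.Δ0 s0=1 s8=1 s6=1 s7=1 s5=0 s9=1 s4=0 s1=1 s2=1 clk=0 s3=1
t10.Δ1 s0=1 s8=1 s6=1 s7=1 s5=0 s9=1 s4=0 s1=1 s2=1 clk=1 s3=1
t10.Δ2 s0=0 s8=1 s6=1 s7=1 s5=0 s9=1 s4=0 s1=1 s2=1 clk=1 s3=1
t10.Δ3 s0=0 s8=0 s6=1 s7=1 s5=0 s9=1 s4=0 s1=1 s2=1 clk=1 s3=1
t10.Δ4 s0=0 s8=0 s6=1 s7=1 s5=0 s9=1 s4=0 s1=1 s2=0 clk=1 s3=1
t10.Δ5 s0=0 s8=0 s6=1 s7=1 s5=0 s9=1 s4=1 s1=1 s2=0 clk=1 s3=1
t10.Δ6 s0=0 s8=0 s6=1 s7=1 s5=1 s9=1 s4=1 s1=1 s2=0 clk=1 s3=1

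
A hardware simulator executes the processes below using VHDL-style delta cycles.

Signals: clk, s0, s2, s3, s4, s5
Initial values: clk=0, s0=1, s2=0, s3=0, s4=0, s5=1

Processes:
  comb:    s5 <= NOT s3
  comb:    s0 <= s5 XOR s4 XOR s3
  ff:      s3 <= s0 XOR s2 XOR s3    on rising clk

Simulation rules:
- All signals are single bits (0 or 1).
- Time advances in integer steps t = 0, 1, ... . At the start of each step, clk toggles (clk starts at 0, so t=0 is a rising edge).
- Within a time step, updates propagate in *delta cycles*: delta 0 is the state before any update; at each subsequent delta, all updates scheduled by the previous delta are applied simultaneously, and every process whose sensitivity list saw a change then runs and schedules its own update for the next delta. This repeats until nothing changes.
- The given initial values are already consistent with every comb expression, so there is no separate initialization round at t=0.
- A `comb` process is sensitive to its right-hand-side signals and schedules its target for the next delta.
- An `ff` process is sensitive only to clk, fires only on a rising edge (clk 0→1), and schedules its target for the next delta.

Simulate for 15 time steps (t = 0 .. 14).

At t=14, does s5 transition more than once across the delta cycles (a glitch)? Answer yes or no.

[bits: s2,s5,s3,s0,s4,clk]
t=0: Δ0=010100 Δ1=010101 Δ2=011101 Δ3=001001 Δ4=001101 | 4Δ
t=1: Δ0=001101 Δ1=001100 | 1Δ
t=2: Δ0=001100 Δ1=001101 Δ2=000101 Δ3=010001 Δ4=010101 | 4Δ
t=3: Δ0=010101 Δ1=010100 | 1Δ
t=4: Δ0=010100 Δ1=010101 Δ2=011101 Δ3=001001 Δ4=001101 | 4Δ
t=5: Δ0=001101 Δ1=001100 | 1Δ
t=6: Δ0=001100 Δ1=001101 Δ2=000101 Δ3=010001 Δ4=010101 | 4Δ
t=7: Δ0=010101 Δ1=010100 | 1Δ
t=8: Δ0=010100 Δ1=010101 Δ2=011101 Δ3=001001 Δ4=001101 | 4Δ
t=9: Δ0=001101 Δ1=001100 | 1Δ
t=10: Δ0=001100 Δ1=001101 Δ2=000101 Δ3=010001 Δ4=010101 | 4Δ
t=11: Δ0=010101 Δ1=010100 | 1Δ
t=12: Δ0=010100 Δ1=010101 Δ2=011101 Δ3=001001 Δ4=001101 | 4Δ
t=13: Δ0=001101 Δ1=001100 | 1Δ
t=14: Δ0=001100 Δ1=001101 Δ2=000101 Δ3=010001 Δ4=010101 | 4Δ

no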